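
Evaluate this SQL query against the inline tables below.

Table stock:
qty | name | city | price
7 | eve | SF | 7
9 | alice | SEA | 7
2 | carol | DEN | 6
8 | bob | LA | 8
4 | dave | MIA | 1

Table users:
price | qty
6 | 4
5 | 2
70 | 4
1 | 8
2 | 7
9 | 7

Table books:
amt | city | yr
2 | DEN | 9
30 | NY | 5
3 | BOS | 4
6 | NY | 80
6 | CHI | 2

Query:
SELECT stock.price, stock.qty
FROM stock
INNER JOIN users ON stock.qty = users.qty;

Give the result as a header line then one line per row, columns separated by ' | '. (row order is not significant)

After JOIN users (6 rows):
stock.qty | stock.name | stock.city | stock.price | users.price | users.qty
7 | eve | SF | 7 | 2 | 7
7 | eve | SF | 7 | 9 | 7
2 | carol | DEN | 6 | 5 | 2
8 | bob | LA | 8 | 1 | 8
4 | dave | MIA | 1 | 6 | 4
4 | dave | MIA | 1 | 70 | 4
After SELECT (6 rows):
stock.price | stock.qty
7 | 7
7 | 7
6 | 2
8 | 8
1 | 4
1 | 4

== RESULT ==
stock.price | stock.qty
7 | 7
7 | 7
6 | 2
8 | 8
1 | 4
1 | 4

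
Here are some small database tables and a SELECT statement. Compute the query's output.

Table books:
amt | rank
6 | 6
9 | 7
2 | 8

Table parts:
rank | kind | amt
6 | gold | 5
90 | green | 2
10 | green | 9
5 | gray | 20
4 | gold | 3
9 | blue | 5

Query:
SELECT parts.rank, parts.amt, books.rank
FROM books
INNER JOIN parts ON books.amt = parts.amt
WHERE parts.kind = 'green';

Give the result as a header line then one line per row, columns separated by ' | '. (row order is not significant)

After JOIN parts (2 rows):
books.amt | books.rank | parts.rank | parts.kind | parts.amt
9 | 7 | 10 | green | 9
2 | 8 | 90 | green | 2
After WHERE (2 rows):
books.amt | books.rank | parts.rank | parts.kind | parts.amt
9 | 7 | 10 | green | 9
2 | 8 | 90 | green | 2
After SELECT (2 rows):
parts.rank | parts.amt | books.rank
10 | 9 | 7
90 | 2 | 8

== RESULT ==
parts.rank | parts.amt | books.rank
10 | 9 | 7
90 | 2 | 8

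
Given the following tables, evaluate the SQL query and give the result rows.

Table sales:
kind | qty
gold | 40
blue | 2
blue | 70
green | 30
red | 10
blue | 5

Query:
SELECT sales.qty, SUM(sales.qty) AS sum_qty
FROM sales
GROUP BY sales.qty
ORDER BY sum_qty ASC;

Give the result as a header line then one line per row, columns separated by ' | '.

After GROUP BY (6 rows):
sales.qty | sum_qty
40 | 40
2 | 2
70 | 70
30 | 30
10 | 10
5 | 5
After ORDER BY (6 rows):
sales.qty | sum_qty
2 | 2
5 | 5
10 | 10
30 | 30
40 | 40
70 | 70

== RESULT ==
sales.qty | sum_qty
2 | 2
5 | 5
10 | 10
30 | 30
40 | 40
70 | 70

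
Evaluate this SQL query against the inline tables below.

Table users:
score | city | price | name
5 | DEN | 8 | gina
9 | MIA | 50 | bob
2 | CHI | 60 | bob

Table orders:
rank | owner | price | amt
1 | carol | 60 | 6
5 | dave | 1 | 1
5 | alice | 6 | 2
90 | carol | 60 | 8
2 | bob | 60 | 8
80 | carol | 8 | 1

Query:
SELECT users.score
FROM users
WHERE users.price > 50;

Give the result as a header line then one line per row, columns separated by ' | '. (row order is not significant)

== RESULT ==
users.score
2

Derivation:
After WHERE (1 rows):
users.score | users.city | users.price | users.name
2 | CHI | 60 | bob
After SELECT (1 rows):
users.score
2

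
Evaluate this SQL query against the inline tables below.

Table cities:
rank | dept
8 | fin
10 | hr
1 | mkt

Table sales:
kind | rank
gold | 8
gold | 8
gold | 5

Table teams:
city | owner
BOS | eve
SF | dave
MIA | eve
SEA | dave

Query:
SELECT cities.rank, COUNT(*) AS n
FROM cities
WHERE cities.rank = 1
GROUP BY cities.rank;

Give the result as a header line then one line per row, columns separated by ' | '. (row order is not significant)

After WHERE (1 rows):
cities.rank | cities.dept
1 | mkt
After GROUP BY (1 rows):
cities.rank | n
1 | 1

== RESULT ==
cities.rank | n
1 | 1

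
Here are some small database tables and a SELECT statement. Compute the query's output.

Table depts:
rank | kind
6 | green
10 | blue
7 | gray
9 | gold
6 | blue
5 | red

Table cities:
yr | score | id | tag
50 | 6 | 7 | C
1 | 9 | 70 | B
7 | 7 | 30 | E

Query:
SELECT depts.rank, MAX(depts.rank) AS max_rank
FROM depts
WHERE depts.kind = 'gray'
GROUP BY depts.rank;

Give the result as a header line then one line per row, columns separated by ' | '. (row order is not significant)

== RESULT ==
depts.rank | max_rank
7 | 7

Derivation:
After WHERE (1 rows):
depts.rank | depts.kind
7 | gray
After GROUP BY (1 rows):
depts.rank | max_rank
7 | 7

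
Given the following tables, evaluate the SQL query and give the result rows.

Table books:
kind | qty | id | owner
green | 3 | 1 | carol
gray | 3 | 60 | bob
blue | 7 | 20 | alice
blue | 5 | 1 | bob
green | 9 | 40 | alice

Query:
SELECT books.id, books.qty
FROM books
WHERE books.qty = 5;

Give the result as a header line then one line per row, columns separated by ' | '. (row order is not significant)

After WHERE (1 rows):
books.kind | books.qty | books.id | books.owner
blue | 5 | 1 | bob
After SELECT (1 rows):
books.id | books.qty
1 | 5

== RESULT ==
books.id | books.qty
1 | 5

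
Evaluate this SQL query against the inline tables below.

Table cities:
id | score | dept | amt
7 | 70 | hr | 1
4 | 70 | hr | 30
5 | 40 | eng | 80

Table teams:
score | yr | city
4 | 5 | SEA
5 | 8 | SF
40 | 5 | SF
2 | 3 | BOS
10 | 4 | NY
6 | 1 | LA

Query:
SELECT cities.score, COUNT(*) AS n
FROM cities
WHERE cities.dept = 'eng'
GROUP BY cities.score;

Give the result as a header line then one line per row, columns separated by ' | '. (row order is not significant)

== RESULT ==
cities.score | n
40 | 1

Derivation:
After WHERE (1 rows):
cities.id | cities.score | cities.dept | cities.amt
5 | 40 | eng | 80
After GROUP BY (1 rows):
cities.score | n
40 | 1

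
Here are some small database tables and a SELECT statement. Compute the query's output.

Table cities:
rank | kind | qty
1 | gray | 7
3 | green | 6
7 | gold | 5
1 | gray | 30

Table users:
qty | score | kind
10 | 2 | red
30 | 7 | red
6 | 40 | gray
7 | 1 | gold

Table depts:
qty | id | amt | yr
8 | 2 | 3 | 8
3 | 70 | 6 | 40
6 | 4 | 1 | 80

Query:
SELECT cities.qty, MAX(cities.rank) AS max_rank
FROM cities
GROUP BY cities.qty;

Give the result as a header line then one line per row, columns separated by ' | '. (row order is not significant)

After GROUP BY (4 rows):
cities.qty | max_rank
7 | 1
6 | 3
5 | 7
30 | 1

== RESULT ==
cities.qty | max_rank
7 | 1
6 | 3
5 | 7
30 | 1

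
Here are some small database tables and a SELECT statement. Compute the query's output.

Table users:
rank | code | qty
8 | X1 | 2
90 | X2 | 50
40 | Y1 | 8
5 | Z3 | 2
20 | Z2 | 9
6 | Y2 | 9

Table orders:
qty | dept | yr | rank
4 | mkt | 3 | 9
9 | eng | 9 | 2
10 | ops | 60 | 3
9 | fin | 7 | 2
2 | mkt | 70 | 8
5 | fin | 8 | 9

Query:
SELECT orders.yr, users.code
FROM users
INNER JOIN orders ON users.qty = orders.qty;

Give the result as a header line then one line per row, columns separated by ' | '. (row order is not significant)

After JOIN orders (6 rows):
users.rank | users.code | users.qty | orders.qty | orders.dept | orders.yr | orders.rank
8 | X1 | 2 | 2 | mkt | 70 | 8
5 | Z3 | 2 | 2 | mkt | 70 | 8
20 | Z2 | 9 | 9 | eng | 9 | 2
20 | Z2 | 9 | 9 | fin | 7 | 2
6 | Y2 | 9 | 9 | eng | 9 | 2
6 | Y2 | 9 | 9 | fin | 7 | 2
After SELECT (6 rows):
orders.yr | users.code
70 | X1
70 | Z3
9 | Z2
7 | Z2
9 | Y2
7 | Y2

== RESULT ==
orders.yr | users.code
70 | X1
70 | Z3
9 | Z2
7 | Z2
9 | Y2
7 | Y2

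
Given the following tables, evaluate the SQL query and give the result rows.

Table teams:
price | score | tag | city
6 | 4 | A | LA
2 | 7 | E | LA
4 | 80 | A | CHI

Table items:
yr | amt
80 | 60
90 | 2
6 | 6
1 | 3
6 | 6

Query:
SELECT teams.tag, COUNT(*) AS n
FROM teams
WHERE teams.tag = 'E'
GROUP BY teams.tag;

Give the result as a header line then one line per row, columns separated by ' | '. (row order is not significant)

After WHERE (1 rows):
teams.price | teams.score | teams.tag | teams.city
2 | 7 | E | LA
After GROUP BY (1 rows):
teams.tag | n
E | 1

== RESULT ==
teams.tag | n
E | 1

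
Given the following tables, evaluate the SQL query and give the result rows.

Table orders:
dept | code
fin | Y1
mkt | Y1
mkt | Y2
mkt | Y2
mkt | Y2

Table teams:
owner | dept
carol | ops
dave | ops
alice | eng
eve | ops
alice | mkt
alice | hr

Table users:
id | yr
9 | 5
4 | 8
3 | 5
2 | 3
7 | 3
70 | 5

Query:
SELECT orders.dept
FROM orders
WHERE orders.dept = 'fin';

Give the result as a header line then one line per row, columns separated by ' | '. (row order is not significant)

After WHERE (1 rows):
orders.dept | orders.code
fin | Y1
After SELECT (1 rows):
orders.dept
fin

== RESULT ==
orders.dept
fin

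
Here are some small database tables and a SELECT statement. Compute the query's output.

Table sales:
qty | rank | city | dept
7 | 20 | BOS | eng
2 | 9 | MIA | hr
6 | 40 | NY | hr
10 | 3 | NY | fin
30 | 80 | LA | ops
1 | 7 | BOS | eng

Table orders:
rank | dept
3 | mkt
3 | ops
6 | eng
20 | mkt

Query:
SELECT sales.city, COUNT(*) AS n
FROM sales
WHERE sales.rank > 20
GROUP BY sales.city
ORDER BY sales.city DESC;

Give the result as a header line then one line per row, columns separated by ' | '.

== RESULT ==
sales.city | n
NY | 1
LA | 1

Derivation:
After WHERE (2 rows):
sales.qty | sales.rank | sales.city | sales.dept
6 | 40 | NY | hr
30 | 80 | LA | ops
After GROUP BY (2 rows):
sales.city | n
NY | 1
LA | 1
After ORDER BY (2 rows):
sales.city | n
NY | 1
LA | 1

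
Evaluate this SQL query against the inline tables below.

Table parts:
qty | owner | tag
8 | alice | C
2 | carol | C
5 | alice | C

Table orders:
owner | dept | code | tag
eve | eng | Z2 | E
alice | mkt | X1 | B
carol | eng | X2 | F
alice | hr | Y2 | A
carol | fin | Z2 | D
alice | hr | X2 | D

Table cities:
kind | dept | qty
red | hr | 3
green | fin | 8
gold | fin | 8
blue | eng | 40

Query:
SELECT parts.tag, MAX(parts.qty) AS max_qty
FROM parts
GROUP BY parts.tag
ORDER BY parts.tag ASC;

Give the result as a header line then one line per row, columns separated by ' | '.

== RESULT ==
parts.tag | max_qty
C | 8

Derivation:
After GROUP BY (1 rows):
parts.tag | max_qty
C | 8
After ORDER BY (1 rows):
parts.tag | max_qty
C | 8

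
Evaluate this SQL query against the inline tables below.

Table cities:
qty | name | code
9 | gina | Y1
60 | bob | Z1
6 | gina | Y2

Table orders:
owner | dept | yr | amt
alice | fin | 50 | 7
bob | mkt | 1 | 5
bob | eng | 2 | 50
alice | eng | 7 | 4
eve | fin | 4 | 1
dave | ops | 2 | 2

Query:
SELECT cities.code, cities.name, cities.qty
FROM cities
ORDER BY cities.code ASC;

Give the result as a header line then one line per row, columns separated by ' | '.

== RESULT ==
cities.code | cities.name | cities.qty
Y1 | gina | 9
Y2 | gina | 6
Z1 | bob | 60

Derivation:
After SELECT (3 rows):
cities.code | cities.name | cities.qty
Y1 | gina | 9
Z1 | bob | 60
Y2 | gina | 6
After ORDER BY (3 rows):
cities.code | cities.name | cities.qty
Y1 | gina | 9
Y2 | gina | 6
Z1 | bob | 60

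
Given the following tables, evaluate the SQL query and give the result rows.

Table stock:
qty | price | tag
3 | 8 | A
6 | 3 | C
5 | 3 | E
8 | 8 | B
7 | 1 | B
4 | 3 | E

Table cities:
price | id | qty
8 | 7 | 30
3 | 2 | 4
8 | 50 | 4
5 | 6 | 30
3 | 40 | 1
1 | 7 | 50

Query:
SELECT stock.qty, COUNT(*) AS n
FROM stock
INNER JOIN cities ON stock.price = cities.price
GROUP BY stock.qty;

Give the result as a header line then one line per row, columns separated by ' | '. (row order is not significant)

After JOIN cities (11 rows):
stock.qty | stock.price | stock.tag | cities.price | cities.id | cities.qty
3 | 8 | A | 8 | 7 | 30
3 | 8 | A | 8 | 50 | 4
6 | 3 | C | 3 | 2 | 4
6 | 3 | C | 3 | 40 | 1
5 | 3 | E | 3 | 2 | 4
5 | 3 | E | 3 | 40 | 1
8 | 8 | B | 8 | 7 | 30
8 | 8 | B | 8 | 50 | 4
7 | 1 | B | 1 | 7 | 50
4 | 3 | E | 3 | 2 | 4
4 | 3 | E | 3 | 40 | 1
After GROUP BY (6 rows):
stock.qty | n
3 | 2
6 | 2
5 | 2
8 | 2
7 | 1
4 | 2

== RESULT ==
stock.qty | n
3 | 2
6 | 2
5 | 2
8 | 2
7 | 1
4 | 2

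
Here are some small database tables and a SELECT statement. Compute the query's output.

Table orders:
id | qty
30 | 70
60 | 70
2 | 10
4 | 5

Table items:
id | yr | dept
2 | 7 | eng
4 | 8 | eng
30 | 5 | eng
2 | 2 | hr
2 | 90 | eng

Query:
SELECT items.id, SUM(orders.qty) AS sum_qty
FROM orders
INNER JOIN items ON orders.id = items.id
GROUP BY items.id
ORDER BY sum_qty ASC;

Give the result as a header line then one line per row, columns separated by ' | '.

After JOIN items (5 rows):
orders.id | orders.qty | items.id | items.yr | items.dept
30 | 70 | 30 | 5 | eng
2 | 10 | 2 | 7 | eng
2 | 10 | 2 | 2 | hr
2 | 10 | 2 | 90 | eng
4 | 5 | 4 | 8 | eng
After GROUP BY (3 rows):
items.id | sum_qty
30 | 70
2 | 30
4 | 5
After ORDER BY (3 rows):
items.id | sum_qty
4 | 5
2 | 30
30 | 70

== RESULT ==
items.id | sum_qty
4 | 5
2 | 30
30 | 70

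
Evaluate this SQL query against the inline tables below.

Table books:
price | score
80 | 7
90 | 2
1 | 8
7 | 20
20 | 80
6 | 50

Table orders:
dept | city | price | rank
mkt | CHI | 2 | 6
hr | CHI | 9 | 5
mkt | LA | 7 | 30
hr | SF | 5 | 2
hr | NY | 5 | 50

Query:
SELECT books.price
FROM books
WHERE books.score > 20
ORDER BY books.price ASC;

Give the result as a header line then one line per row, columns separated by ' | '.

== RESULT ==
books.price
6
20

Derivation:
After WHERE (2 rows):
books.price | books.score
20 | 80
6 | 50
After SELECT (2 rows):
books.price
20
6
After ORDER BY (2 rows):
books.price
6
20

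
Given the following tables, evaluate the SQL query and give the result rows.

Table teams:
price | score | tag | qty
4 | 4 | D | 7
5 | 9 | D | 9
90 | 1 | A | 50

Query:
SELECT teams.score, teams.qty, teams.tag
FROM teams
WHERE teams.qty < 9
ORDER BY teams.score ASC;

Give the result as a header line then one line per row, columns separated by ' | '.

== RESULT ==
teams.score | teams.qty | teams.tag
4 | 7 | D

Derivation:
After WHERE (1 rows):
teams.price | teams.score | teams.tag | teams.qty
4 | 4 | D | 7
After SELECT (1 rows):
teams.score | teams.qty | teams.tag
4 | 7 | D
After ORDER BY (1 rows):
teams.score | teams.qty | teams.tag
4 | 7 | D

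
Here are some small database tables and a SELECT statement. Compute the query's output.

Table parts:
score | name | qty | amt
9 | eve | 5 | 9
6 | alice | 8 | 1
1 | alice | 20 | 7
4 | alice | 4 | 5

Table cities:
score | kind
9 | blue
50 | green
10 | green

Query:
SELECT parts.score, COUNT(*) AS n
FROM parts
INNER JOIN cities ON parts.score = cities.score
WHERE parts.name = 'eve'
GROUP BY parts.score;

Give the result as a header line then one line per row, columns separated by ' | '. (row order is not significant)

== RESULT ==
parts.score | n
9 | 1

Derivation:
After JOIN cities (1 rows):
parts.score | parts.name | parts.qty | parts.amt | cities.score | cities.kind
9 | eve | 5 | 9 | 9 | blue
After WHERE (1 rows):
parts.score | parts.name | parts.qty | parts.amt | cities.score | cities.kind
9 | eve | 5 | 9 | 9 | blue
After GROUP BY (1 rows):
parts.score | n
9 | 1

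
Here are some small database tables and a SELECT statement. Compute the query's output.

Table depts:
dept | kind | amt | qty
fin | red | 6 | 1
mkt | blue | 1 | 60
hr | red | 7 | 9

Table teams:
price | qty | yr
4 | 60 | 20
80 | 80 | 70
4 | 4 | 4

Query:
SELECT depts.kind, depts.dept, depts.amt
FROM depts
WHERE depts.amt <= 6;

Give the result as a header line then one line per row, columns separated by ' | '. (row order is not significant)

After WHERE (2 rows):
depts.dept | depts.kind | depts.amt | depts.qty
fin | red | 6 | 1
mkt | blue | 1 | 60
After SELECT (2 rows):
depts.kind | depts.dept | depts.amt
red | fin | 6
blue | mkt | 1

== RESULT ==
depts.kind | depts.dept | depts.amt
red | fin | 6
blue | mkt | 1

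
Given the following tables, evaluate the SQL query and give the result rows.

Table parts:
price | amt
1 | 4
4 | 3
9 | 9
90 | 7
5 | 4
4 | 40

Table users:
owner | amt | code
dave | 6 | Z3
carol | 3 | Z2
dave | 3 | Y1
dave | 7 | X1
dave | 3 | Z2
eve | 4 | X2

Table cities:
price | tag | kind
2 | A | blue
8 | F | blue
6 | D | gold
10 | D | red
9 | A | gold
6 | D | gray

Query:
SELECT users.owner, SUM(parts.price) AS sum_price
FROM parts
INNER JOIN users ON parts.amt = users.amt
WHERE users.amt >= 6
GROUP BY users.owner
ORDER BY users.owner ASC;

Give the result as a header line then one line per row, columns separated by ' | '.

== RESULT ==
users.owner | sum_price
dave | 90

Derivation:
After JOIN users (6 rows):
parts.price | parts.amt | users.owner | users.amt | users.code
1 | 4 | eve | 4 | X2
4 | 3 | carol | 3 | Z2
4 | 3 | dave | 3 | Y1
4 | 3 | dave | 3 | Z2
90 | 7 | dave | 7 | X1
5 | 4 | eve | 4 | X2
After WHERE (1 rows):
parts.price | parts.amt | users.owner | users.amt | users.code
90 | 7 | dave | 7 | X1
After GROUP BY (1 rows):
users.owner | sum_price
dave | 90
After ORDER BY (1 rows):
users.owner | sum_price
dave | 90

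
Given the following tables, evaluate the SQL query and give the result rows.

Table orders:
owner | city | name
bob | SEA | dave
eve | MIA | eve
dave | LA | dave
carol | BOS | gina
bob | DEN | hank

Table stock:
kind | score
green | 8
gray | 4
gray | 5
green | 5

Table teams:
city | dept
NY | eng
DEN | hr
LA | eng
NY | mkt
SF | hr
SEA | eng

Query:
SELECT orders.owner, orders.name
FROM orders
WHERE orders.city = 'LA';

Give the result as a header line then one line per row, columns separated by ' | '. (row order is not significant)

After WHERE (1 rows):
orders.owner | orders.city | orders.name
dave | LA | dave
After SELECT (1 rows):
orders.owner | orders.name
dave | dave

== RESULT ==
orders.owner | orders.name
dave | dave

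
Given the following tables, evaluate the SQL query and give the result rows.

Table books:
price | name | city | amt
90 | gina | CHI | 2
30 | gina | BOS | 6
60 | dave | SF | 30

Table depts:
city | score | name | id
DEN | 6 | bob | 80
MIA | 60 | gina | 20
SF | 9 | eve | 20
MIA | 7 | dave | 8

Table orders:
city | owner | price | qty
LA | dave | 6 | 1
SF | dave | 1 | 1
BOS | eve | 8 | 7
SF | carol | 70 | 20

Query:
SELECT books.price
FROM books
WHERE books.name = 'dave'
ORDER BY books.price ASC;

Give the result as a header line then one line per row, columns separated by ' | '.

After WHERE (1 rows):
books.price | books.name | books.city | books.amt
60 | dave | SF | 30
After SELECT (1 rows):
books.price
60
After ORDER BY (1 rows):
books.price
60

== RESULT ==
books.price
60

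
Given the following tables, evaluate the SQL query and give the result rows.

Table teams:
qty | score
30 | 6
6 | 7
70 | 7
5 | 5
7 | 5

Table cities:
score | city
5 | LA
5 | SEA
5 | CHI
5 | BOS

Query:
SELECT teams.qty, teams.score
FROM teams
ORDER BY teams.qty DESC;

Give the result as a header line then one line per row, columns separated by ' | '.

== RESULT ==
teams.qty | teams.score
70 | 7
30 | 6
7 | 5
6 | 7
5 | 5

Derivation:
After SELECT (5 rows):
teams.qty | teams.score
30 | 6
6 | 7
70 | 7
5 | 5
7 | 5
After ORDER BY (5 rows):
teams.qty | teams.score
70 | 7
30 | 6
7 | 5
6 | 7
5 | 5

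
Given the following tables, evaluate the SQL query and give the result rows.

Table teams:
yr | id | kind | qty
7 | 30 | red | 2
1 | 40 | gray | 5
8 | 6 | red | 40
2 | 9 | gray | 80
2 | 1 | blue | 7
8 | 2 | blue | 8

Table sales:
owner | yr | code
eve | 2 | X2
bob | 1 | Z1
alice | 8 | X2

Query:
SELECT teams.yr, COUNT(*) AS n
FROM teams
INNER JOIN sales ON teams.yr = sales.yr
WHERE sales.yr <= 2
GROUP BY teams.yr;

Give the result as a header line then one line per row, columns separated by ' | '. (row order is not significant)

After JOIN sales (5 rows):
teams.yr | teams.id | teams.kind | teams.qty | sales.owner | sales.yr | sales.code
1 | 40 | gray | 5 | bob | 1 | Z1
8 | 6 | red | 40 | alice | 8 | X2
2 | 9 | gray | 80 | eve | 2 | X2
2 | 1 | blue | 7 | eve | 2 | X2
8 | 2 | blue | 8 | alice | 8 | X2
After WHERE (3 rows):
teams.yr | teams.id | teams.kind | teams.qty | sales.owner | sales.yr | sales.code
1 | 40 | gray | 5 | bob | 1 | Z1
2 | 9 | gray | 80 | eve | 2 | X2
2 | 1 | blue | 7 | eve | 2 | X2
After GROUP BY (2 rows):
teams.yr | n
1 | 1
2 | 2

== RESULT ==
teams.yr | n
1 | 1
2 | 2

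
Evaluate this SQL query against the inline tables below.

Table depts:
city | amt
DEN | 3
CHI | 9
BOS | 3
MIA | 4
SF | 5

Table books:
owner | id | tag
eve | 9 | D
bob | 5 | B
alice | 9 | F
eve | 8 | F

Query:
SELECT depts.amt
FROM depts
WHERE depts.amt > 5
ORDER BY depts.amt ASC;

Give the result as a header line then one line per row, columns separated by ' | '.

== RESULT ==
depts.amt
9

Derivation:
After WHERE (1 rows):
depts.city | depts.amt
CHI | 9
After SELECT (1 rows):
depts.amt
9
After ORDER BY (1 rows):
depts.amt
9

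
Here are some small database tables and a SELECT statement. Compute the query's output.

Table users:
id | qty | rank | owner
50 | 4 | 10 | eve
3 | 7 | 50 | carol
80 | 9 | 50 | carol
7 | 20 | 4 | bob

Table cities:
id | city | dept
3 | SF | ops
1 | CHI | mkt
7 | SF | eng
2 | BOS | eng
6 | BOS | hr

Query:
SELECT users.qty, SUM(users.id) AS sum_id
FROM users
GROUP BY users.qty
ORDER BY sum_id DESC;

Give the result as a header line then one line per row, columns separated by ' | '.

After GROUP BY (4 rows):
users.qty | sum_id
4 | 50
7 | 3
9 | 80
20 | 7
After ORDER BY (4 rows):
users.qty | sum_id
9 | 80
4 | 50
20 | 7
7 | 3

== RESULT ==
users.qty | sum_id
9 | 80
4 | 50
20 | 7
7 | 3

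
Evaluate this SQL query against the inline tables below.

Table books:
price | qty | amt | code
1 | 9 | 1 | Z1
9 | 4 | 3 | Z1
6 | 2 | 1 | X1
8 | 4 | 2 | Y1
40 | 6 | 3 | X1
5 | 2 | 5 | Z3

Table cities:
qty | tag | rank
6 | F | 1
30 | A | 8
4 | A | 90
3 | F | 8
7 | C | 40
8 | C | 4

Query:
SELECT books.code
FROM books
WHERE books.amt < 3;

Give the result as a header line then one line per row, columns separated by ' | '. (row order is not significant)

After WHERE (3 rows):
books.price | books.qty | books.amt | books.code
1 | 9 | 1 | Z1
6 | 2 | 1 | X1
8 | 4 | 2 | Y1
After SELECT (3 rows):
books.code
Z1
X1
Y1

== RESULT ==
books.code
Z1
X1
Y1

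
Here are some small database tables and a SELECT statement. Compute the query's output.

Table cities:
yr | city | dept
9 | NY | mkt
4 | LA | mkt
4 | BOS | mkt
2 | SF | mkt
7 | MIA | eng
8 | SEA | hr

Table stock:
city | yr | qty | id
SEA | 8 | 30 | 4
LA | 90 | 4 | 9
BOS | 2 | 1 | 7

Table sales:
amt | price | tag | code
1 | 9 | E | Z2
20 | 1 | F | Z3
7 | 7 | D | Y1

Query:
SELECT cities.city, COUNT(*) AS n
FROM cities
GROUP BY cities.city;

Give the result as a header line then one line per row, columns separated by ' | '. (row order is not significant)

== RESULT ==
cities.city | n
NY | 1
LA | 1
BOS | 1
SF | 1
MIA | 1
SEA | 1

Derivation:
After GROUP BY (6 rows):
cities.city | n
NY | 1
LA | 1
BOS | 1
SF | 1
MIA | 1
SEA | 1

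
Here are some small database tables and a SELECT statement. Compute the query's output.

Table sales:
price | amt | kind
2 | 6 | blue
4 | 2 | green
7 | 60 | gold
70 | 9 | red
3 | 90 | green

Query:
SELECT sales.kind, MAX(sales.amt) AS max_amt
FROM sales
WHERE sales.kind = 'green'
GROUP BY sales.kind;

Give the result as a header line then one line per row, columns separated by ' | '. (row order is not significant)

== RESULT ==
sales.kind | max_amt
green | 90

Derivation:
After WHERE (2 rows):
sales.price | sales.amt | sales.kind
4 | 2 | green
3 | 90 | green
After GROUP BY (1 rows):
sales.kind | max_amt
green | 90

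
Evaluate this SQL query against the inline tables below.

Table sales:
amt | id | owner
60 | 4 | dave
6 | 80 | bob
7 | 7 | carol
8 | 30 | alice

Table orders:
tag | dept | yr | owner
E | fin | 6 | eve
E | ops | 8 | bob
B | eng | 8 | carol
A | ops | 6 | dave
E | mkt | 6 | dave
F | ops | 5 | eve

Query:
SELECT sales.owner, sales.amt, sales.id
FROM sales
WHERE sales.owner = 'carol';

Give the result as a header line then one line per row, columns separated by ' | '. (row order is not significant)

== RESULT ==
sales.owner | sales.amt | sales.id
carol | 7 | 7

Derivation:
After WHERE (1 rows):
sales.amt | sales.id | sales.owner
7 | 7 | carol
After SELECT (1 rows):
sales.owner | sales.amt | sales.id
carol | 7 | 7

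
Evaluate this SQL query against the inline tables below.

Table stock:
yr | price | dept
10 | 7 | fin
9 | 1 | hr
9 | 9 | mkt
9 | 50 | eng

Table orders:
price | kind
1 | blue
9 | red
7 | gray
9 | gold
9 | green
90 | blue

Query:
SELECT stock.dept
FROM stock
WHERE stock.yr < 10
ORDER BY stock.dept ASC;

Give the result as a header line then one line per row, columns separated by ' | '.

== RESULT ==
stock.dept
eng
hr
mkt

Derivation:
After WHERE (3 rows):
stock.yr | stock.price | stock.dept
9 | 1 | hr
9 | 9 | mkt
9 | 50 | eng
After SELECT (3 rows):
stock.dept
hr
mkt
eng
After ORDER BY (3 rows):
stock.dept
eng
hr
mkt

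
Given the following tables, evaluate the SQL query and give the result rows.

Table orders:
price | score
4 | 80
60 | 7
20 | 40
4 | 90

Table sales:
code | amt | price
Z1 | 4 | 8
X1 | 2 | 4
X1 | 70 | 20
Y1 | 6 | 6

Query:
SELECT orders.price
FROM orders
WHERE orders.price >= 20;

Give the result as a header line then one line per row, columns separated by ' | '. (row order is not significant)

== RESULT ==
orders.price
60
20

Derivation:
After WHERE (2 rows):
orders.price | orders.score
60 | 7
20 | 40
After SELECT (2 rows):
orders.price
60
20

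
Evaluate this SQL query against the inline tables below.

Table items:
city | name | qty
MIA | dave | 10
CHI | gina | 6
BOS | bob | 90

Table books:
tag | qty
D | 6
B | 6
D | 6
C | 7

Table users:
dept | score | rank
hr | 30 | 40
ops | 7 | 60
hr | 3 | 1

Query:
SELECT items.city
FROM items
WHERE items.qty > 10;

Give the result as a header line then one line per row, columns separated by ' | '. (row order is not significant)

== RESULT ==
items.city
BOS

Derivation:
After WHERE (1 rows):
items.city | items.name | items.qty
BOS | bob | 90
After SELECT (1 rows):
items.city
BOS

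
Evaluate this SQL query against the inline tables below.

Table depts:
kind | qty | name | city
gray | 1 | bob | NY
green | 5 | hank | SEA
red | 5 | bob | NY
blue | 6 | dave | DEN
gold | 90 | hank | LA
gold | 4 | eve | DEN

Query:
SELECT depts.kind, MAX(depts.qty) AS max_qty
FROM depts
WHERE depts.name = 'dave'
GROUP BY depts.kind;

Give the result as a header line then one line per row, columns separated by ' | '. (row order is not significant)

== RESULT ==
depts.kind | max_qty
blue | 6

Derivation:
After WHERE (1 rows):
depts.kind | depts.qty | depts.name | depts.city
blue | 6 | dave | DEN
After GROUP BY (1 rows):
depts.kind | max_qty
blue | 6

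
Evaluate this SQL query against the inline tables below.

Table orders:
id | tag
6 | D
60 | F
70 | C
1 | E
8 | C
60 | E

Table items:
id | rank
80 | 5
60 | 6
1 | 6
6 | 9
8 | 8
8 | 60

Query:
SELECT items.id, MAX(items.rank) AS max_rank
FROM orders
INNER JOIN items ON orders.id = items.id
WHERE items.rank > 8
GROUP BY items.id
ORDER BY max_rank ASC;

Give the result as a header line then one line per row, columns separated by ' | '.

== RESULT ==
items.id | max_rank
6 | 9
8 | 60

Derivation:
After JOIN items (6 rows):
orders.id | orders.tag | items.id | items.rank
6 | D | 6 | 9
60 | F | 60 | 6
1 | E | 1 | 6
8 | C | 8 | 8
8 | C | 8 | 60
60 | E | 60 | 6
After WHERE (2 rows):
orders.id | orders.tag | items.id | items.rank
6 | D | 6 | 9
8 | C | 8 | 60
After GROUP BY (2 rows):
items.id | max_rank
6 | 9
8 | 60
After ORDER BY (2 rows):
items.id | max_rank
6 | 9
8 | 60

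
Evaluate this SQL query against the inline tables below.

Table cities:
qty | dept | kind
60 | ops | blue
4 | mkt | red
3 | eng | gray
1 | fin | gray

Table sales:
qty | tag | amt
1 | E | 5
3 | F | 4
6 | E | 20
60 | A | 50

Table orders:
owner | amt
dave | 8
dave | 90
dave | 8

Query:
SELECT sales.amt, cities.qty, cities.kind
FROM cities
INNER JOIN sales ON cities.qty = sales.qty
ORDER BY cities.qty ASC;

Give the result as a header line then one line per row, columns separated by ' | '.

== RESULT ==
sales.amt | cities.qty | cities.kind
5 | 1 | gray
4 | 3 | gray
50 | 60 | blue

Derivation:
After JOIN sales (3 rows):
cities.qty | cities.dept | cities.kind | sales.qty | sales.tag | sales.amt
60 | ops | blue | 60 | A | 50
3 | eng | gray | 3 | F | 4
1 | fin | gray | 1 | E | 5
After SELECT (3 rows):
sales.amt | cities.qty | cities.kind
50 | 60 | blue
4 | 3 | gray
5 | 1 | gray
After ORDER BY (3 rows):
sales.amt | cities.qty | cities.kind
5 | 1 | gray
4 | 3 | gray
50 | 60 | blue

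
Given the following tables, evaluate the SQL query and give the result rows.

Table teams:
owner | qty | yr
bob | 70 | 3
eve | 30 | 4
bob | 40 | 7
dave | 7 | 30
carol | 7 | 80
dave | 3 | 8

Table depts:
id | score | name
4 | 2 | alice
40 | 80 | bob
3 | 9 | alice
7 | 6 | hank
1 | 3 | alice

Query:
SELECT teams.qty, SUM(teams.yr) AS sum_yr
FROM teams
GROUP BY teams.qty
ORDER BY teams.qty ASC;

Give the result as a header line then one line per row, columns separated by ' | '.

After GROUP BY (5 rows):
teams.qty | sum_yr
70 | 3
30 | 4
40 | 7
7 | 110
3 | 8
After ORDER BY (5 rows):
teams.qty | sum_yr
3 | 8
7 | 110
30 | 4
40 | 7
70 | 3

== RESULT ==
teams.qty | sum_yr
3 | 8
7 | 110
30 | 4
40 | 7
70 | 3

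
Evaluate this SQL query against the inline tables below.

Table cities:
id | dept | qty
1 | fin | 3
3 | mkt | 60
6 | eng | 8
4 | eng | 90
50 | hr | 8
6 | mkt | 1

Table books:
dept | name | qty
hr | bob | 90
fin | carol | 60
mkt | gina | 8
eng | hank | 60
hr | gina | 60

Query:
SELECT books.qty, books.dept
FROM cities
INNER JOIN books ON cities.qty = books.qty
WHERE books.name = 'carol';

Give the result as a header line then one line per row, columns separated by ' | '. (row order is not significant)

After JOIN books (6 rows):
cities.id | cities.dept | cities.qty | books.dept | books.name | books.qty
3 | mkt | 60 | fin | carol | 60
3 | mkt | 60 | eng | hank | 60
3 | mkt | 60 | hr | gina | 60
6 | eng | 8 | mkt | gina | 8
4 | eng | 90 | hr | bob | 90
50 | hr | 8 | mkt | gina | 8
After WHERE (1 rows):
cities.id | cities.dept | cities.qty | books.dept | books.name | books.qty
3 | mkt | 60 | fin | carol | 60
After SELECT (1 rows):
books.qty | books.dept
60 | fin

== RESULT ==
books.qty | books.dept
60 | fin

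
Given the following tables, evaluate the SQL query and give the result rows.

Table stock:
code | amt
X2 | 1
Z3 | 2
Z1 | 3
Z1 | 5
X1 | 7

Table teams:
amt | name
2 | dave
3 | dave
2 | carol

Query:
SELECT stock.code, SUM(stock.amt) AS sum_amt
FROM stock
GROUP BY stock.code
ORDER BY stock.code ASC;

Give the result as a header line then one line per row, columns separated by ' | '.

== RESULT ==
stock.code | sum_amt
X1 | 7
X2 | 1
Z1 | 8
Z3 | 2

Derivation:
After GROUP BY (4 rows):
stock.code | sum_amt
X2 | 1
Z3 | 2
Z1 | 8
X1 | 7
After ORDER BY (4 rows):
stock.code | sum_amt
X1 | 7
X2 | 1
Z1 | 8
Z3 | 2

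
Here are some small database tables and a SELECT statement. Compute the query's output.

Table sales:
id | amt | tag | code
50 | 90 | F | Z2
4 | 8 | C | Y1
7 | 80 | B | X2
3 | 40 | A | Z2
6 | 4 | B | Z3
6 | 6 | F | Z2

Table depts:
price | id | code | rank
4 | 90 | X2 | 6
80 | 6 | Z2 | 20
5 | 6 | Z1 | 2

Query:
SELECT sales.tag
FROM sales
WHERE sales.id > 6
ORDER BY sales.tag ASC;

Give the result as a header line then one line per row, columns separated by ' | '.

== RESULT ==
sales.tag
B
F

Derivation:
After WHERE (2 rows):
sales.id | sales.amt | sales.tag | sales.code
50 | 90 | F | Z2
7 | 80 | B | X2
After SELECT (2 rows):
sales.tag
F
B
After ORDER BY (2 rows):
sales.tag
B
F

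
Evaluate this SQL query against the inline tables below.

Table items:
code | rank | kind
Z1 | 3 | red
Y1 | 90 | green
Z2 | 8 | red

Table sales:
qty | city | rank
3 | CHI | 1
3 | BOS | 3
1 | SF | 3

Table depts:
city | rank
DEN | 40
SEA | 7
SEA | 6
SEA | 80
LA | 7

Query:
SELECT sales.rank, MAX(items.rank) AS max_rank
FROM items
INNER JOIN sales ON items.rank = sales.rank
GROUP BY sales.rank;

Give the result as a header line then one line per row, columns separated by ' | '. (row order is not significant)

After JOIN sales (2 rows):
items.code | items.rank | items.kind | sales.qty | sales.city | sales.rank
Z1 | 3 | red | 3 | BOS | 3
Z1 | 3 | red | 1 | SF | 3
After GROUP BY (1 rows):
sales.rank | max_rank
3 | 3

== RESULT ==
sales.rank | max_rank
3 | 3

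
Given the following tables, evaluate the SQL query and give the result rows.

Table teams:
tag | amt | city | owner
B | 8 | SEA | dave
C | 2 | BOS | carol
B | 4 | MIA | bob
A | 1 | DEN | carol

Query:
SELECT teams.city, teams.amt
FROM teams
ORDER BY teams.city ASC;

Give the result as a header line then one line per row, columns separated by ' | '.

== RESULT ==
teams.city | teams.amt
BOS | 2
DEN | 1
MIA | 4
SEA | 8

Derivation:
After SELECT (4 rows):
teams.city | teams.amt
SEA | 8
BOS | 2
MIA | 4
DEN | 1
After ORDER BY (4 rows):
teams.city | teams.amt
BOS | 2
DEN | 1
MIA | 4
SEA | 8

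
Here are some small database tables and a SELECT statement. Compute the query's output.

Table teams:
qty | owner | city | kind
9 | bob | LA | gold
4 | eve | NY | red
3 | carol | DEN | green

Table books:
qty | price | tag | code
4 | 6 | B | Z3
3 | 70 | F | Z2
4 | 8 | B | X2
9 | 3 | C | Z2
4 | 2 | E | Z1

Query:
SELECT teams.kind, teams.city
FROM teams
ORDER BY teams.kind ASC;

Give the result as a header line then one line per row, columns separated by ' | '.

After SELECT (3 rows):
teams.kind | teams.city
gold | LA
red | NY
green | DEN
After ORDER BY (3 rows):
teams.kind | teams.city
gold | LA
green | DEN
red | NY

== RESULT ==
teams.kind | teams.city
gold | LA
green | DEN
red | NY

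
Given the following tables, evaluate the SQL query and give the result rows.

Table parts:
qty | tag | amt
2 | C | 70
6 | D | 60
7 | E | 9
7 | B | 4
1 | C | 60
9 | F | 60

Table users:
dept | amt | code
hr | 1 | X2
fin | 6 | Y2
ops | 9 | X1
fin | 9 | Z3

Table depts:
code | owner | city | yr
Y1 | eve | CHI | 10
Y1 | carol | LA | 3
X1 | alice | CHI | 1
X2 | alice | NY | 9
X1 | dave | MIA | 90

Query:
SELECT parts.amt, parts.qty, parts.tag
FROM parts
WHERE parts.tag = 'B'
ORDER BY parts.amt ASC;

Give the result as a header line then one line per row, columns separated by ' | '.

== RESULT ==
parts.amt | parts.qty | parts.tag
4 | 7 | B

Derivation:
After WHERE (1 rows):
parts.qty | parts.tag | parts.amt
7 | B | 4
After SELECT (1 rows):
parts.amt | parts.qty | parts.tag
4 | 7 | B
After ORDER BY (1 rows):
parts.amt | parts.qty | parts.tag
4 | 7 | B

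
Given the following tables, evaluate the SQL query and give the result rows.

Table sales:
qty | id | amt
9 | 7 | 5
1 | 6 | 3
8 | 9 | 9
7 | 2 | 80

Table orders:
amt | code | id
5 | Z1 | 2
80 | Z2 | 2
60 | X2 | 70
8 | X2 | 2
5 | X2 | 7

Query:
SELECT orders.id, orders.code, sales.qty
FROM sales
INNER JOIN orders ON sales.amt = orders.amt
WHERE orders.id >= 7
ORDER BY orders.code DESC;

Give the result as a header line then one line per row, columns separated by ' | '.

After JOIN orders (3 rows):
sales.qty | sales.id | sales.amt | orders.amt | orders.code | orders.id
9 | 7 | 5 | 5 | Z1 | 2
9 | 7 | 5 | 5 | X2 | 7
7 | 2 | 80 | 80 | Z2 | 2
After WHERE (1 rows):
sales.qty | sales.id | sales.amt | orders.amt | orders.code | orders.id
9 | 7 | 5 | 5 | X2 | 7
After SELECT (1 rows):
orders.id | orders.code | sales.qty
7 | X2 | 9
After ORDER BY (1 rows):
orders.id | orders.code | sales.qty
7 | X2 | 9

== RESULT ==
orders.id | orders.code | sales.qty
7 | X2 | 9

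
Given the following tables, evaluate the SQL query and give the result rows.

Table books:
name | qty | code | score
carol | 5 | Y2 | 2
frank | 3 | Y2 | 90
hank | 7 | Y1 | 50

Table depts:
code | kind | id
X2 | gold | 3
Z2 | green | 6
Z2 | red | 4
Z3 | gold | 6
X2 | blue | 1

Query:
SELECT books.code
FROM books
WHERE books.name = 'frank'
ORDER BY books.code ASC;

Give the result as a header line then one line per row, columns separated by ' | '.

== RESULT ==
books.code
Y2

Derivation:
After WHERE (1 rows):
books.name | books.qty | books.code | books.score
frank | 3 | Y2 | 90
After SELECT (1 rows):
books.code
Y2
After ORDER BY (1 rows):
books.code
Y2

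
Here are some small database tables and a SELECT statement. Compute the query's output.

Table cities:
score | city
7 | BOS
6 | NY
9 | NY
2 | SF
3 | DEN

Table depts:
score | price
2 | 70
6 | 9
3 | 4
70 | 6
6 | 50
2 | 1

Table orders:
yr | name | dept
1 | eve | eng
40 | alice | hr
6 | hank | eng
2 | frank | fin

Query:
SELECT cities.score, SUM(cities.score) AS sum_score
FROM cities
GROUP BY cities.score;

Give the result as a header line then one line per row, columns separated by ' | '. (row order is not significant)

== RESULT ==
cities.score | sum_score
7 | 7
6 | 6
9 | 9
2 | 2
3 | 3

Derivation:
After GROUP BY (5 rows):
cities.score | sum_score
7 | 7
6 | 6
9 | 9
2 | 2
3 | 3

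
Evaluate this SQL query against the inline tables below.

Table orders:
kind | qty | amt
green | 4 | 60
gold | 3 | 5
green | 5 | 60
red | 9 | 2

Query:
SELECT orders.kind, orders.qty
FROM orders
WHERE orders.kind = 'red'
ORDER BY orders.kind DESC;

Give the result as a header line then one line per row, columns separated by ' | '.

After WHERE (1 rows):
orders.kind | orders.qty | orders.amt
red | 9 | 2
After SELECT (1 rows):
orders.kind | orders.qty
red | 9
After ORDER BY (1 rows):
orders.kind | orders.qty
red | 9

== RESULT ==
orders.kind | orders.qty
red | 9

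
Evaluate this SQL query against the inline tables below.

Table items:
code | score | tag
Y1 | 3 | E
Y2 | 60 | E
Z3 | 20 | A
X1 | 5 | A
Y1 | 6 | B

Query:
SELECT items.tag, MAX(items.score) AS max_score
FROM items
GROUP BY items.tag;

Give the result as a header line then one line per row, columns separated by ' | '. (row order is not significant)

== RESULT ==
items.tag | max_score
E | 60
A | 20
B | 6

Derivation:
After GROUP BY (3 rows):
items.tag | max_score
E | 60
A | 20
B | 6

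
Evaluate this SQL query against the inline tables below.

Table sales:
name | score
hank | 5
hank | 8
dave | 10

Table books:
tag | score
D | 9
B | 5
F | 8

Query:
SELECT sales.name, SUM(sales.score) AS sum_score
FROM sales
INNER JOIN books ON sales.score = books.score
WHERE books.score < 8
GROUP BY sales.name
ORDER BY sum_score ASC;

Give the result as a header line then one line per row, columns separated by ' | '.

After JOIN books (2 rows):
sales.name | sales.score | books.tag | books.score
hank | 5 | B | 5
hank | 8 | F | 8
After WHERE (1 rows):
sales.name | sales.score | books.tag | books.score
hank | 5 | B | 5
After GROUP BY (1 rows):
sales.name | sum_score
hank | 5
After ORDER BY (1 rows):
sales.name | sum_score
hank | 5

== RESULT ==
sales.name | sum_score
hank | 5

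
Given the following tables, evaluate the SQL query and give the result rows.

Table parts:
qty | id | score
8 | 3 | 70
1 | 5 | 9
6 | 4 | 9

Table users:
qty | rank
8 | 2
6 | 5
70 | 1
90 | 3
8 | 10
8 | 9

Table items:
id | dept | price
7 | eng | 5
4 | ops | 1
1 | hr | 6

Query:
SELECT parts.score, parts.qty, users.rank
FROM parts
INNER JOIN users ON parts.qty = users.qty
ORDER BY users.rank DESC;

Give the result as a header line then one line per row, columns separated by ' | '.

== RESULT ==
parts.score | parts.qty | users.rank
70 | 8 | 10
70 | 8 | 9
9 | 6 | 5
70 | 8 | 2

Derivation:
After JOIN users (4 rows):
parts.qty | parts.id | parts.score | users.qty | users.rank
8 | 3 | 70 | 8 | 2
8 | 3 | 70 | 8 | 10
8 | 3 | 70 | 8 | 9
6 | 4 | 9 | 6 | 5
After SELECT (4 rows):
parts.score | parts.qty | users.rank
70 | 8 | 2
70 | 8 | 10
70 | 8 | 9
9 | 6 | 5
After ORDER BY (4 rows):
parts.score | parts.qty | users.rank
70 | 8 | 10
70 | 8 | 9
9 | 6 | 5
70 | 8 | 2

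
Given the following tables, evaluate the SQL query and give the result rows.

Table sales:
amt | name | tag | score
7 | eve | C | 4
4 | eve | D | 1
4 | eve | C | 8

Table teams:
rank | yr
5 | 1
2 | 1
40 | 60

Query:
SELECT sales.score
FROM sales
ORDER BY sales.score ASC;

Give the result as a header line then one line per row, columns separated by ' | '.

== RESULT ==
sales.score
1
4
8

Derivation:
After SELECT (3 rows):
sales.score
4
1
8
After ORDER BY (3 rows):
sales.score
1
4
8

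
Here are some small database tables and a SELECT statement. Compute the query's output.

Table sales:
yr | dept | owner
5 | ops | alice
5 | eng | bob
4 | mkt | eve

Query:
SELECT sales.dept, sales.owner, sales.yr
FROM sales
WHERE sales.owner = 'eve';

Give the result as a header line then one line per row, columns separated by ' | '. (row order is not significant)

== RESULT ==
sales.dept | sales.owner | sales.yr
mkt | eve | 4

Derivation:
After WHERE (1 rows):
sales.yr | sales.dept | sales.owner
4 | mkt | eve
After SELECT (1 rows):
sales.dept | sales.owner | sales.yr
mkt | eve | 4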